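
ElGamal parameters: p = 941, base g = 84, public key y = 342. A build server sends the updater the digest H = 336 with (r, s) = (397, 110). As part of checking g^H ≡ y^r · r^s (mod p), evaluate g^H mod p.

Squares mod 941: 84^1≡84, 84^2≡469, 84^4≡708, 84^8≡652, 84^16≡713, 84^32≡229, 84^64≡686, 84^128≡96, 84^256≡747
336 = 256 + 64 + 16, so 84^336 ≡ 747·686·713 ≡ 607 (mod 941)

607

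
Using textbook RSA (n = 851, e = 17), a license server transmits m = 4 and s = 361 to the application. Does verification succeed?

passes

s^2 ≡ 361^2 = 130321 ≡ 118
s^4 ≡ 118^2 = 13924 ≡ 308
s^8 ≡ 308^2 = 94864 ≡ 403
s^16 ≡ 403^2 = 162409 ≡ 719
17 = 16 + 1, so s^17 ≡ 719·361 ≡ 4 (mod 851)
s^17 mod 851 = 4 matches m.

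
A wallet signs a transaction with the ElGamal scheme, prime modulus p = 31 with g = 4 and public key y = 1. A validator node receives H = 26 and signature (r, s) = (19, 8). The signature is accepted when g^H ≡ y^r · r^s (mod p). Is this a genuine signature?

Left side g^H mod p:
4^2 = 16
4^4 ≡ 16^2 = 256 ≡ 8
4^8 ≡ 8^2 = 64 ≡ 2
4^16 ≡ 2^2 = 4
26 = 16 + 8 + 2, so 4^26 ≡ 4·2·16 ≡ 4 (mod 31)
Right side y^r · r^s mod p:
1^2 = 1
1^4 ≡ 1^2 = 1
1^8 ≡ 1^2 = 1
1^16 ≡ 1^2 = 1
19 = 16 + 2 + 1, so 1^19 ≡ 1·1·1 ≡ 1 (mod 31)
19^2 = 361 ≡ 20
19^4 ≡ 20^2 = 400 ≡ 28
19^8 ≡ 28^2 = 784 ≡ 9
1·9 = 9 ≡ 9 (mod 31)
4 ≠ 9, so verification fails.

forged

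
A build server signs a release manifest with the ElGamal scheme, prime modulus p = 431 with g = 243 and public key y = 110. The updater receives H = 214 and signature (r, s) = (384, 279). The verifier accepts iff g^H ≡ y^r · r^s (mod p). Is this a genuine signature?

forged

Left side g^H mod p:
243^2 = 59049 ≡ 2
243^4 ≡ 2^2 = 4
243^8 ≡ 4^2 = 16
243^16 ≡ 16^2 = 256
243^32 ≡ 256^2 = 65536 ≡ 24
243^64 ≡ 24^2 = 576 ≡ 145
243^128 ≡ 145^2 = 21025 ≡ 337
214 = 128 + 64 + 16 + 4 + 2, so 243^214 ≡ 337·145·256·4·2 ≡ 337 (mod 431)
Right side y^r · r^s mod p:
110^2 = 12100 ≡ 32
110^4 ≡ 32^2 = 1024 ≡ 162
110^8 ≡ 162^2 = 26244 ≡ 384
110^16 ≡ 384^2 = 147456 ≡ 54
110^32 ≡ 54^2 = 2916 ≡ 330
110^64 ≡ 330^2 = 108900 ≡ 288
110^128 ≡ 288^2 = 82944 ≡ 192
110^256 ≡ 192^2 = 36864 ≡ 229
384 = 256 + 128, so 110^384 ≡ 229·192 ≡ 6 (mod 431)
384^2 = 147456 ≡ 54
384^4 ≡ 54^2 = 2916 ≡ 330
384^8 ≡ 330^2 = 108900 ≡ 288
384^16 ≡ 288^2 = 82944 ≡ 192
384^32 ≡ 192^2 = 36864 ≡ 229
384^64 ≡ 229^2 = 52441 ≡ 290
384^128 ≡ 290^2 = 84100 ≡ 55
384^256 ≡ 55^2 = 3025 ≡ 8
279 = 256 + 16 + 4 + 2 + 1, so 384^279 ≡ 8·192·330·54·384 ≡ 290 (mod 431)
6·290 = 1740 ≡ 16 (mod 431)
337 ≠ 16, so verification fails.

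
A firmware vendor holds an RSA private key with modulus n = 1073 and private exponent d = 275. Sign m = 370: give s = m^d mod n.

444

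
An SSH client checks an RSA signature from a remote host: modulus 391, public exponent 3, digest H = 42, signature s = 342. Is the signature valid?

valid

s^2 ≡ 342^2 = 116964 ≡ 55
3 = 2 + 1, so s^3 ≡ 55·342 ≡ 42 (mod 391)
42 = H, so the signature checks out.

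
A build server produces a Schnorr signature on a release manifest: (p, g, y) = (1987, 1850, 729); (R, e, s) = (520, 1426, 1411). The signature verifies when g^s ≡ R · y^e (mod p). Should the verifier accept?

reject

g^s mod p:
1850^2 = 3422500 ≡ 886
1850^4 ≡ 886^2 = 784996 ≡ 131
1850^8 ≡ 131^2 = 17161 ≡ 1265
1850^16 ≡ 1265^2 = 1600225 ≡ 690
1850^32 ≡ 690^2 = 476100 ≡ 1207
1850^64 ≡ 1207^2 = 1456849 ≡ 378
1850^128 ≡ 378^2 = 142884 ≡ 1807
1850^256 ≡ 1807^2 = 3265249 ≡ 608
1850^512 ≡ 608^2 = 369664 ≡ 82
1850^1024 ≡ 82^2 = 6724 ≡ 763
1411 = 1024 + 256 + 128 + 2 + 1, so 1850^1411 ≡ 763·608·1807·886·1850 ≡ 1770 (mod 1987)
R · y^e mod p:
729^2 = 531441 ≡ 912
729^4 ≡ 912^2 = 831744 ≡ 1178
729^8 ≡ 1178^2 = 1387684 ≡ 758
729^16 ≡ 758^2 = 574564 ≡ 321
729^32 ≡ 321^2 = 103041 ≡ 1704
729^64 ≡ 1704^2 = 2903616 ≡ 609
729^128 ≡ 609^2 = 370881 ≡ 1299
729^256 ≡ 1299^2 = 1687401 ≡ 438
729^512 ≡ 438^2 = 191844 ≡ 1092
729^1024 ≡ 1092^2 = 1192464 ≡ 264
1426 = 1024 + 256 + 128 + 16 + 2, so 729^1426 ≡ 264·438·1299·321·912 ≡ 460 (mod 1987)
520·460 = 239200 ≡ 760 (mod 1987)
1770 ≠ 760; the check fails.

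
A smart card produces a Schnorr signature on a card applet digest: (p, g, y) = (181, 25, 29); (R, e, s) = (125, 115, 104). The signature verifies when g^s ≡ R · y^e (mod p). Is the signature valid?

g^s mod p:
25^2 = 625 ≡ 82
25^4 ≡ 82^2 = 6724 ≡ 27
25^8 ≡ 27^2 = 729 ≡ 5
25^16 ≡ 5^2 = 25
25^32 ≡ 25^2 = 625 ≡ 82
25^64 ≡ 82^2 = 6724 ≡ 27
104 = 64 + 32 + 8, so 25^104 ≡ 27·82·5 ≡ 29 (mod 181)
R · y^e mod p:
29^2 = 841 ≡ 117
29^4 ≡ 117^2 = 13689 ≡ 114
29^8 ≡ 114^2 = 12996 ≡ 145
29^16 ≡ 145^2 = 21025 ≡ 29
29^32 ≡ 29^2 = 841 ≡ 117
29^64 ≡ 117^2 = 13689 ≡ 114
115 = 64 + 32 + 16 + 2 + 1, so 29^115 ≡ 114·117·29·117·29 ≡ 132 (mod 181)
125·132 = 16500 ≡ 29 (mod 181)
29 ≡ 29 (mod 181); signature holds.

valid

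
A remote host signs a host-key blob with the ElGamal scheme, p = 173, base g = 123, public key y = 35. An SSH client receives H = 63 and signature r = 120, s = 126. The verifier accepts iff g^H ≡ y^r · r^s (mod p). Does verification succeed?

Left side g^H mod p:
123^2 = 15129 ≡ 78
123^4 ≡ 78^2 = 6084 ≡ 29
123^8 ≡ 29^2 = 841 ≡ 149
123^16 ≡ 149^2 = 22201 ≡ 57
123^32 ≡ 57^2 = 3249 ≡ 135
63 = 32 + 16 + 8 + 4 + 2 + 1, so 123^63 ≡ 135·57·149·29·78·123 ≡ 68 (mod 173)
Right side y^r · r^s mod p:
35^2 = 1225 ≡ 14
35^4 ≡ 14^2 = 196 ≡ 23
35^8 ≡ 23^2 = 529 ≡ 10
35^16 ≡ 10^2 = 100
35^32 ≡ 100^2 = 10000 ≡ 139
35^64 ≡ 139^2 = 19321 ≡ 118
120 = 64 + 32 + 16 + 8, so 35^120 ≡ 118·139·100·10 ≡ 43 (mod 173)
120^2 = 14400 ≡ 41
120^4 ≡ 41^2 = 1681 ≡ 124
120^8 ≡ 124^2 = 15376 ≡ 152
120^16 ≡ 152^2 = 23104 ≡ 95
120^32 ≡ 95^2 = 9025 ≡ 29
120^64 ≡ 29^2 = 841 ≡ 149
126 = 64 + 32 + 16 + 8 + 4 + 2, so 120^126 ≡ 149·29·95·152·124·41 ≡ 90 (mod 173)
43·90 = 3870 ≡ 64 (mod 173)
68 ≠ 64, so verification fails.

fails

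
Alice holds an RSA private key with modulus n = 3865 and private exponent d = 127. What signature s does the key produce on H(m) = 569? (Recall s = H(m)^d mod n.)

1599

Squares mod 3865: (H(m))^1≡569, (H(m))^2≡2966, (H(m))^4≡416, (H(m))^8≡2996, (H(m))^16≡1486, (H(m))^32≡1281, (H(m))^64≡2201
127 = 64 + 32 + 16 + 8 + 4 + 2 + 1, so (H(m))^127 ≡ 2201·1281·1486·2996·416·2966·569 ≡ 1599 (mod 3865)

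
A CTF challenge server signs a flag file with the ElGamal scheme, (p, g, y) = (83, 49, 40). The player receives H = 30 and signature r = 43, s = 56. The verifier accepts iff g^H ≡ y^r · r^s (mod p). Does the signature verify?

does not verify

Left side g^H mod p:
49^2 = 2401 ≡ 77
49^4 ≡ 77^2 = 5929 ≡ 36
49^8 ≡ 36^2 = 1296 ≡ 51
49^16 ≡ 51^2 = 2601 ≡ 28
30 = 16 + 8 + 4 + 2, so 49^30 ≡ 28·51·36·77 ≡ 63 (mod 83)
Right side y^r · r^s mod p:
40^2 = 1600 ≡ 23
40^4 ≡ 23^2 = 529 ≡ 31
40^8 ≡ 31^2 = 961 ≡ 48
40^16 ≡ 48^2 = 2304 ≡ 63
40^32 ≡ 63^2 = 3969 ≡ 68
43 = 32 + 8 + 2 + 1, so 40^43 ≡ 68·48·23·40 ≡ 23 (mod 83)
43^2 = 1849 ≡ 23
43^4 ≡ 23^2 = 529 ≡ 31
43^8 ≡ 31^2 = 961 ≡ 48
43^16 ≡ 48^2 = 2304 ≡ 63
43^32 ≡ 63^2 = 3969 ≡ 68
56 = 32 + 16 + 8, so 43^56 ≡ 68·63·48 ≡ 41 (mod 83)
23·41 = 943 ≡ 30 (mod 83)
63 ≠ 30, so verification fails.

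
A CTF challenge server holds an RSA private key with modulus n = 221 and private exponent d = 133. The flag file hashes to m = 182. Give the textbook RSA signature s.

156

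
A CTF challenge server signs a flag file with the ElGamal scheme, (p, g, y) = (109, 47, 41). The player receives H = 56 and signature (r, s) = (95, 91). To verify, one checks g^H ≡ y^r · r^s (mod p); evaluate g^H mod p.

47^56 mod 109 = 80

80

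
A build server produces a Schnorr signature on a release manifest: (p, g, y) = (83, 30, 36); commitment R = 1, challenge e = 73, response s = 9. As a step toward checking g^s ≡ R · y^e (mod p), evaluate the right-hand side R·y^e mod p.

Squares mod 83: 36^1≡36, 36^2≡51, 36^4≡28, 36^8≡37, 36^16≡41, 36^32≡21, 36^64≡26
73 = 64 + 8 + 1, so 36^73 ≡ 26·37·36 ≡ 21 (mod 83)
R · y^e ≡ 1·21 = 21 ≡ 21 (mod 83)

21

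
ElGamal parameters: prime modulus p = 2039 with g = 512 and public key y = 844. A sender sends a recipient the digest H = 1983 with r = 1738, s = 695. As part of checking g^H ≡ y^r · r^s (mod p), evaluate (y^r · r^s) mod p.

1536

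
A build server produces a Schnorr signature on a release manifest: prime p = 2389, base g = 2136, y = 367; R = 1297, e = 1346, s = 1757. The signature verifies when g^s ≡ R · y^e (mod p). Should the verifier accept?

g^s mod p:
2136^2 = 4562496 ≡ 1895
2136^4 ≡ 1895^2 = 3591025 ≡ 358
2136^8 ≡ 358^2 = 128164 ≡ 1547
2136^16 ≡ 1547^2 = 2393209 ≡ 1820
2136^32 ≡ 1820^2 = 3312400 ≡ 1246
2136^64 ≡ 1246^2 = 1552516 ≡ 2055
2136^128 ≡ 2055^2 = 4223025 ≡ 1662
2136^256 ≡ 1662^2 = 2762244 ≡ 560
2136^512 ≡ 560^2 = 313600 ≡ 641
2136^1024 ≡ 641^2 = 410881 ≡ 2362
1757 = 1024 + 512 + 128 + 64 + 16 + 8 + 4 + 1, so 2136^1757 ≡ 2362·641·1662·2055·1820·1547·358·2136 ≡ 516 (mod 2389)
R · y^e mod p:
367^2 = 134689 ≡ 905
367^4 ≡ 905^2 = 819025 ≡ 1987
367^8 ≡ 1987^2 = 3948169 ≡ 1541
367^16 ≡ 1541^2 = 2374681 ≡ 15
367^32 ≡ 15^2 = 225
367^64 ≡ 225^2 = 50625 ≡ 456
367^128 ≡ 456^2 = 207936 ≡ 93
367^256 ≡ 93^2 = 8649 ≡ 1482
367^512 ≡ 1482^2 = 2196324 ≡ 833
367^1024 ≡ 833^2 = 693889 ≡ 1079
1346 = 1024 + 256 + 64 + 2, so 367^1346 ≡ 1079·1482·456·905 ≡ 1984 (mod 2389)
1297·1984 = 2573248 ≡ 295 (mod 2389)
516 ≠ 295; the check fails.

reject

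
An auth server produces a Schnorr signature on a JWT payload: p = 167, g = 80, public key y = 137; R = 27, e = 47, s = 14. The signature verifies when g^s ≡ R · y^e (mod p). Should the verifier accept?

reject

g^s mod p:
80^14 mod 167 = 75
R · y^e mod p:
137^47 mod 167 = 8
27·8 = 216 ≡ 49 (mod 167)
75 ≠ 49; the check fails.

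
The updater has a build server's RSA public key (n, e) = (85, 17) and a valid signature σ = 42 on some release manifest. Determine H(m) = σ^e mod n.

σ^2 ≡ 42^2 = 1764 ≡ 64
σ^4 ≡ 64^2 = 4096 ≡ 16
σ^8 ≡ 16^2 = 256 ≡ 1
σ^16 ≡ 1^2 = 1
17 = 16 + 1, so σ^17 ≡ 1·42 ≡ 42 (mod 85)

42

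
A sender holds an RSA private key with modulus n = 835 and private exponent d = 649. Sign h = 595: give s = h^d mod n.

765

h^649 mod 835 = 765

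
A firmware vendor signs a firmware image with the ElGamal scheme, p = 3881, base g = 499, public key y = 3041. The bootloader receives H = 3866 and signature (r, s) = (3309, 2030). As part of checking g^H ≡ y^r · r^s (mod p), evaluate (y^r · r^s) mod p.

2047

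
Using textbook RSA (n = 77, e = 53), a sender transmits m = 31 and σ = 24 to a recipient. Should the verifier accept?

reject

Squares mod 77: σ^1≡24, σ^2≡37, σ^4≡60, σ^8≡58, σ^16≡53, σ^32≡37
53 = 32 + 16 + 4 + 1, so σ^53 ≡ 37·53·60·24 ≡ 19 (mod 77)
The recovered value 19 does not match the digest 31.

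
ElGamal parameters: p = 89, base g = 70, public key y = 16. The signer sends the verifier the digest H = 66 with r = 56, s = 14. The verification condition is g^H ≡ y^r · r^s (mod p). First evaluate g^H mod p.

34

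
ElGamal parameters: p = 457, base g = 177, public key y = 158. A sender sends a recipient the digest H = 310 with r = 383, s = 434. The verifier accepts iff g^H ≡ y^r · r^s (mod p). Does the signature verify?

Left side g^H mod p:
Squares mod 457: 177^1≡177, 177^2≡253, 177^4≡29, 177^8≡384, 177^16≡302, 177^32≡261, 177^64≡28, 177^128≡327, 177^256≡448
310 = 256 + 32 + 16 + 4 + 2, so 177^310 ≡ 448·261·302·29·253 ≡ 306 (mod 457)
Right side y^r · r^s mod p:
Squares mod 457: 158^1≡158, 158^2≡286, 158^4≡450, 158^8≡49, 158^16≡116, 158^32≡203, 158^64≡79, 158^128≡300, 158^256≡428
383 = 256 + 64 + 32 + 16 + 8 + 4 + 2 + 1, so 158^383 ≡ 428·79·203·116·49·450·286·158 ≡ 454 (mod 457)
Squares mod 457: 383^1≡383, 383^2≡449, 383^4≡64, 383^8≡440, 383^16≡289, 383^32≡347, 383^64≡218, 383^128≡453, 383^256≡16
434 = 256 + 128 + 32 + 16 + 2, so 383^434 ≡ 16·453·347·289·449 ≡ 32 (mod 457)
454·32 = 14528 ≡ 361 (mod 457)
306 ≠ 361, so verification fails.

does not verify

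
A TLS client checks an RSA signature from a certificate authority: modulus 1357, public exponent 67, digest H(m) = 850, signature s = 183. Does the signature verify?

s^2 ≡ 183^2 = 33489 ≡ 921
s^4 ≡ 921^2 = 848241 ≡ 116
s^8 ≡ 116^2 = 13456 ≡ 1243
s^16 ≡ 1243^2 = 1545049 ≡ 783
s^32 ≡ 783^2 = 613089 ≡ 1082
s^64 ≡ 1082^2 = 1170724 ≡ 990
67 = 64 + 2 + 1, so s^67 ≡ 990·921·183 ≡ 850 (mod 1357)
s^67 mod 1357 = 850 matches H(m).

verifies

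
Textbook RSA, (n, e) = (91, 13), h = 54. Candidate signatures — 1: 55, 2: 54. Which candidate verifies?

2

Candidate 1: Squares mod 91: 55^1≡55, 55^2≡22, 55^4≡29, 55^8≡22; 13 = 8 + 4 + 1, so 55^13 ≡ 22·29·55 ≡ 55 (mod 91)
Candidate 2: Squares mod 91: 54^1≡54, 54^2≡4, 54^4≡16, 54^8≡74; 13 = 8 + 4 + 1, so 54^13 ≡ 74·16·54 ≡ 54 (mod 91)
  → matches h = 54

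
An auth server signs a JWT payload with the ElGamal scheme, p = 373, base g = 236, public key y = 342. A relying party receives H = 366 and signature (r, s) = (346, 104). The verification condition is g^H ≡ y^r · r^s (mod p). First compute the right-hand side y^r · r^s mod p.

217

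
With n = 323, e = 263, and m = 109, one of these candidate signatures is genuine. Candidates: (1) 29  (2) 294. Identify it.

Candidate 1: 29^2 = 841 ≡ 195; 29^4 ≡ 195^2 = 38025 ≡ 234; 29^8 ≡ 234^2 = 54756 ≡ 169; 29^16 ≡ 169^2 = 28561 ≡ 137; 29^32 ≡ 137^2 = 18769 ≡ 35; 29^64 ≡ 35^2 = 1225 ≡ 256; 29^128 ≡ 256^2 = 65536 ≡ 290; 29^256 ≡ 290^2 = 84100 ≡ 120; 263 = 256 + 4 + 2 + 1, so 29^263 ≡ 120·234·195·29 ≡ 109 (mod 323)
  → matches m = 109
Candidate 2: 294^2 = 86436 ≡ 195; 294^4 ≡ 195^2 = 38025 ≡ 234; 294^8 ≡ 234^2 = 54756 ≡ 169; 294^16 ≡ 169^2 = 28561 ≡ 137; 294^32 ≡ 137^2 = 18769 ≡ 35; 294^64 ≡ 35^2 = 1225 ≡ 256; 294^128 ≡ 256^2 = 65536 ≡ 290; 294^256 ≡ 290^2 = 84100 ≡ 120; 263 = 256 + 4 + 2 + 1, so 294^263 ≡ 120·234·195·294 ≡ 214 (mod 323)

1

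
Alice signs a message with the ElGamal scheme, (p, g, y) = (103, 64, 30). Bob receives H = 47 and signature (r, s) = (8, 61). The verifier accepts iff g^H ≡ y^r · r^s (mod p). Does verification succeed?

fails

Left side g^H mod p:
Squares mod 103: 64^1≡64, 64^2≡79, 64^4≡61, 64^8≡13, 64^16≡66, 64^32≡30
47 = 32 + 8 + 4 + 2 + 1, so 64^47 ≡ 30·13·61·79·64 ≡ 76 (mod 103)
Right side y^r · r^s mod p:
Squares mod 103: 30^1≡30, 30^2≡76, 30^4≡8, 30^8≡64
30^8 ≡ 64 (mod 103)
Squares mod 103: 8^1≡8, 8^2≡64, 8^4≡79, 8^8≡61, 8^16≡13, 8^32≡66
61 = 32 + 16 + 8 + 4 + 1, so 8^61 ≡ 66·13·61·79·8 ≡ 93 (mod 103)
64·93 = 5952 ≡ 81 (mod 103)
76 ≠ 81, so verification fails.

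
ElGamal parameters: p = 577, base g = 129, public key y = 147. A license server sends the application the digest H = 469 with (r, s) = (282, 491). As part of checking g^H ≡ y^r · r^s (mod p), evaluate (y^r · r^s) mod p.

444

147^2 = 21609 ≡ 260
147^4 ≡ 260^2 = 67600 ≡ 91
147^8 ≡ 91^2 = 8281 ≡ 203
147^16 ≡ 203^2 = 41209 ≡ 242
147^32 ≡ 242^2 = 58564 ≡ 287
147^64 ≡ 287^2 = 82369 ≡ 435
147^128 ≡ 435^2 = 189225 ≡ 546
147^256 ≡ 546^2 = 298116 ≡ 384
282 = 256 + 16 + 8 + 2, so 147^282 ≡ 384·242·203·260 ≡ 385 (mod 577)
282^2 = 79524 ≡ 475
282^4 ≡ 475^2 = 225625 ≡ 18
282^8 ≡ 18^2 = 324
282^16 ≡ 324^2 = 104976 ≡ 539
282^32 ≡ 539^2 = 290521 ≡ 290
282^64 ≡ 290^2 = 84100 ≡ 435
282^128 ≡ 435^2 = 189225 ≡ 546
282^256 ≡ 546^2 = 298116 ≡ 384
491 = 256 + 128 + 64 + 32 + 8 + 2 + 1, so 282^491 ≡ 384·546·435·290·324·475·282 ≡ 178 (mod 577)
y^r · r^s ≡ 385·178 = 68530 ≡ 444 (mod 577)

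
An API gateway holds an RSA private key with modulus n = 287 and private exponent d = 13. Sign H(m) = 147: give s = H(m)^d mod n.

(H(m))^2 ≡ 147^2 = 21609 ≡ 84
(H(m))^4 ≡ 84^2 = 7056 ≡ 168
(H(m))^8 ≡ 168^2 = 28224 ≡ 98
13 = 8 + 4 + 1, so (H(m))^13 ≡ 98·168·147 ≡ 224 (mod 287)

224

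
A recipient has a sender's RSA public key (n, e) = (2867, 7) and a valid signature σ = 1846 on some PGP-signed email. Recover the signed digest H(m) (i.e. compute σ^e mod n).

σ^7 mod 2867 = 2577

2577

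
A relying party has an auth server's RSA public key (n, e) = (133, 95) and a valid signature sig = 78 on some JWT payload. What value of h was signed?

Squares mod 133: sig^1≡78, sig^2≡99, sig^4≡92, sig^8≡85, sig^16≡43, sig^32≡120, sig^64≡36
95 = 64 + 16 + 8 + 4 + 2 + 1, so sig^95 ≡ 36·43·85·92·99·78 ≡ 127 (mod 133)

127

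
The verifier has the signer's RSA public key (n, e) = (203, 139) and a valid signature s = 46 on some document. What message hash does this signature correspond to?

Squares mod 203: s^1≡46, s^2≡86, s^4≡88, s^8≡30, s^16≡88, s^32≡30, s^64≡88, s^128≡30
139 = 128 + 8 + 2 + 1, so s^139 ≡ 30·30·86·46 ≡ 186 (mod 203)

186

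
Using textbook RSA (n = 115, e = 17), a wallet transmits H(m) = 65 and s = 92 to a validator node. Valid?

no

Squares mod 115: s^1≡92, s^2≡69, s^4≡46, s^8≡46, s^16≡46
17 = 16 + 1, so s^17 ≡ 46·92 ≡ 92 (mod 115)
The recovered value 92 does not match the digest 65.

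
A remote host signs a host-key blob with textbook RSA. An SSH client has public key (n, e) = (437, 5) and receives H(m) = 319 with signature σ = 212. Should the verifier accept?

accept

Squares mod 437: σ^1≡212, σ^2≡370, σ^4≡119
5 = 4 + 1, so σ^5 ≡ 119·212 ≡ 319 (mod 437)
σ^5 mod 437 = 319 matches H(m).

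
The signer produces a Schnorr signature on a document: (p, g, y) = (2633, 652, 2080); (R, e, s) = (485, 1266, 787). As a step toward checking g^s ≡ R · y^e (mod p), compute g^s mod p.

652^2 = 425104 ≡ 1191
652^4 ≡ 1191^2 = 1418481 ≡ 1927
652^8 ≡ 1927^2 = 3713329 ≡ 799
652^16 ≡ 799^2 = 638401 ≡ 1215
652^32 ≡ 1215^2 = 1476225 ≡ 1745
652^64 ≡ 1745^2 = 3045025 ≡ 1277
652^128 ≡ 1277^2 = 1630729 ≡ 902
652^256 ≡ 902^2 = 813604 ≡ 7
652^512 ≡ 7^2 = 49
787 = 512 + 256 + 16 + 2 + 1, so 652^787 ≡ 49·7·1215·1191·652 ≡ 1688 (mod 2633)

1688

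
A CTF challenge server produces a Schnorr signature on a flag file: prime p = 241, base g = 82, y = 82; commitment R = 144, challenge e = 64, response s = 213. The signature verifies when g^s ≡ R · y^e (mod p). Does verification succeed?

passes

g^s mod p:
Squares mod 241: 82^1≡82, 82^2≡217, 82^4≡94, 82^8≡160, 82^16≡54, 82^32≡24, 82^64≡94, 82^128≡160
213 = 128 + 64 + 16 + 4 + 1, so 82^213 ≡ 160·94·54·94·82 ≡ 40 (mod 241)
R · y^e mod p:
Squares mod 241: 82^1≡82, 82^2≡217, 82^4≡94, 82^8≡160, 82^16≡54, 82^32≡24, 82^64≡94
82^64 ≡ 94 (mod 241)
144·94 = 13536 ≡ 40 (mod 241)
40 ≡ 40 (mod 241); signature holds.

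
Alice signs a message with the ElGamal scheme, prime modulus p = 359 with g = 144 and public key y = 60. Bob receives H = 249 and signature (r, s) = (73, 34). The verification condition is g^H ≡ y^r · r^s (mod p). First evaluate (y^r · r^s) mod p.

110

60^2 = 3600 ≡ 10
60^4 ≡ 10^2 = 100
60^8 ≡ 100^2 = 10000 ≡ 307
60^16 ≡ 307^2 = 94249 ≡ 191
60^32 ≡ 191^2 = 36481 ≡ 222
60^64 ≡ 222^2 = 49284 ≡ 101
73 = 64 + 8 + 1, so 60^73 ≡ 101·307·60 ≡ 82 (mod 359)
73^2 = 5329 ≡ 303
73^4 ≡ 303^2 = 91809 ≡ 264
73^8 ≡ 264^2 = 69696 ≡ 50
73^16 ≡ 50^2 = 2500 ≡ 346
73^32 ≡ 346^2 = 119716 ≡ 169
34 = 32 + 2, so 73^34 ≡ 169·303 ≡ 229 (mod 359)
y^r · r^s ≡ 82·229 = 18778 ≡ 110 (mod 359)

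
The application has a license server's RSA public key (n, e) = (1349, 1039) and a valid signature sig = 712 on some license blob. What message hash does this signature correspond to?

Squares mod 1349: sig^1≡712, sig^2≡1069, sig^4≡158, sig^8≡682, sig^16≡1068, sig^32≡719, sig^64≡294, sig^128≡100, sig^256≡557, sig^512≡1328, sig^1024≡441
1039 = 1024 + 8 + 4 + 2 + 1, so sig^1039 ≡ 441·682·158·1069·712 ≡ 1336 (mod 1349)

1336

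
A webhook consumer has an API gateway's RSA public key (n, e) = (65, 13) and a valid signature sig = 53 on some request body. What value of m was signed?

Squares mod 65: sig^1≡53, sig^2≡14, sig^4≡1, sig^8≡1
13 = 8 + 4 + 1, so sig^13 ≡ 1·1·53 ≡ 53 (mod 65)

53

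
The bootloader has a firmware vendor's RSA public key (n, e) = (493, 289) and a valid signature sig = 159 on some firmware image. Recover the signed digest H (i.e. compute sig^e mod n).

Squares mod 493: sig^1≡159, sig^2≡138, sig^4≡310, sig^8≡458, sig^16≡239, sig^32≡426, sig^64≡52, sig^128≡239, sig^256≡426
289 = 256 + 32 + 1, so sig^289 ≡ 426·426·159 ≡ 380 (mod 493)

380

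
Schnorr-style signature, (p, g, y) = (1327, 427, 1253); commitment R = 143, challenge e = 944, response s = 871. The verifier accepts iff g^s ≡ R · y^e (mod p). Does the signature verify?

does not verify

g^s mod p:
427^2 = 182329 ≡ 530
427^4 ≡ 530^2 = 280900 ≡ 903
427^8 ≡ 903^2 = 815409 ≡ 631
427^16 ≡ 631^2 = 398161 ≡ 61
427^32 ≡ 61^2 = 3721 ≡ 1067
427^64 ≡ 1067^2 = 1138489 ≡ 1250
427^128 ≡ 1250^2 = 1562500 ≡ 621
427^256 ≡ 621^2 = 385641 ≡ 811
427^512 ≡ 811^2 = 657721 ≡ 856
871 = 512 + 256 + 64 + 32 + 4 + 2 + 1, so 427^871 ≡ 856·811·1250·1067·903·530·427 ≡ 91 (mod 1327)
R · y^e mod p:
1253^2 = 1570009 ≡ 168
1253^4 ≡ 168^2 = 28224 ≡ 357
1253^8 ≡ 357^2 = 127449 ≡ 57
1253^16 ≡ 57^2 = 3249 ≡ 595
1253^32 ≡ 595^2 = 354025 ≡ 1043
1253^64 ≡ 1043^2 = 1087849 ≡ 1036
1253^128 ≡ 1036^2 = 1073296 ≡ 1080
1253^256 ≡ 1080^2 = 1166400 ≡ 1294
1253^512 ≡ 1294^2 = 1674436 ≡ 1089
944 = 512 + 256 + 128 + 32 + 16, so 1253^944 ≡ 1089·1294·1080·1043·595 ≡ 1033 (mod 1327)
143·1033 = 147719 ≡ 422 (mod 1327)
91 ≠ 422; the check fails.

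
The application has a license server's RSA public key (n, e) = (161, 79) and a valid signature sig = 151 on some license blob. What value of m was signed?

123

Squares mod 161: sig^1≡151, sig^2≡100, sig^4≡18, sig^8≡2, sig^16≡4, sig^32≡16, sig^64≡95
79 = 64 + 8 + 4 + 2 + 1, so sig^79 ≡ 95·2·18·100·151 ≡ 123 (mod 161)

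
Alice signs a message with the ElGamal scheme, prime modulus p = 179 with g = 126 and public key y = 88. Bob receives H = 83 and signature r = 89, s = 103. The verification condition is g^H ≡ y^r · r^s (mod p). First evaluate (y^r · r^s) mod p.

88^2 = 7744 ≡ 47
88^4 ≡ 47^2 = 2209 ≡ 61
88^8 ≡ 61^2 = 3721 ≡ 141
88^16 ≡ 141^2 = 19881 ≡ 12
88^32 ≡ 12^2 = 144
88^64 ≡ 144^2 = 20736 ≡ 151
89 = 64 + 16 + 8 + 1, so 88^89 ≡ 151·12·141·88 ≡ 1 (mod 179)
89^2 = 7921 ≡ 45
89^4 ≡ 45^2 = 2025 ≡ 56
89^8 ≡ 56^2 = 3136 ≡ 93
89^16 ≡ 93^2 = 8649 ≡ 57
89^32 ≡ 57^2 = 3249 ≡ 27
89^64 ≡ 27^2 = 729 ≡ 13
103 = 64 + 32 + 4 + 2 + 1, so 89^103 ≡ 13·27·56·45·89 ≡ 49 (mod 179)
y^r · r^s ≡ 1·49 = 49 ≡ 49 (mod 179)

49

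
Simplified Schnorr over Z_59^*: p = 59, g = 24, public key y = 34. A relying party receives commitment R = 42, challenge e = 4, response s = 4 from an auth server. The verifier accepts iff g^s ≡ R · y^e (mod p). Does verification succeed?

g^s mod p:
Squares mod 59: 24^1≡24, 24^2≡45, 24^4≡19
24^4 ≡ 19 (mod 59)
R · y^e mod p:
Squares mod 59: 34^1≡34, 34^2≡35, 34^4≡45
34^4 ≡ 45 (mod 59)
42·45 = 1890 ≡ 2 (mod 59)
19 ≠ 2; the check fails.

fails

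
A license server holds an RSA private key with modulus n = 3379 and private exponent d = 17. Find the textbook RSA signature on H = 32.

3287

H^17 mod 3379 = 3287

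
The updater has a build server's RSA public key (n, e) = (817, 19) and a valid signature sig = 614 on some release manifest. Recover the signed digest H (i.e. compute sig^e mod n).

63

sig^2 ≡ 614^2 = 376996 ≡ 359
sig^4 ≡ 359^2 = 128881 ≡ 612
sig^8 ≡ 612^2 = 374544 ≡ 358
sig^16 ≡ 358^2 = 128164 ≡ 712
19 = 16 + 2 + 1, so sig^19 ≡ 712·359·614 ≡ 63 (mod 817)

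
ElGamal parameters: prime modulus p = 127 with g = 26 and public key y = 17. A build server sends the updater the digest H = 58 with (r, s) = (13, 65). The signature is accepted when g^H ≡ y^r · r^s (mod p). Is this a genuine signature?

Left side g^H mod p:
26^2 = 676 ≡ 41
26^4 ≡ 41^2 = 1681 ≡ 30
26^8 ≡ 30^2 = 900 ≡ 11
26^16 ≡ 11^2 = 121
26^32 ≡ 121^2 = 14641 ≡ 36
58 = 32 + 16 + 8 + 2, so 26^58 ≡ 36·121·11·41 ≡ 120 (mod 127)
Right side y^r · r^s mod p:
17^2 = 289 ≡ 35
17^4 ≡ 35^2 = 1225 ≡ 82
17^8 ≡ 82^2 = 6724 ≡ 120
13 = 8 + 4 + 1, so 17^13 ≡ 120·82·17 ≡ 21 (mod 127)
13^2 = 169 ≡ 42
13^4 ≡ 42^2 = 1764 ≡ 113
13^8 ≡ 113^2 = 12769 ≡ 69
13^16 ≡ 69^2 = 4761 ≡ 62
13^32 ≡ 62^2 = 3844 ≡ 34
13^64 ≡ 34^2 = 1156 ≡ 13
65 = 64 + 1, so 13^65 ≡ 13·13 ≡ 42 (mod 127)
21·42 = 882 ≡ 120 (mod 127)
120 ≡ 120 (mod 127), so the signature is genuine.

genuine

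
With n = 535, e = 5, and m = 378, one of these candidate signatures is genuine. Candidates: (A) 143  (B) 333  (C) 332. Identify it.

Candidate A: Squares mod 535: 143^1≡143, 143^2≡119, 143^4≡251; 5 = 4 + 1, so 143^5 ≡ 251·143 ≡ 48 (mod 535)
Candidate B: Squares mod 535: 333^1≡333, 333^2≡144, 333^4≡406; 5 = 4 + 1, so 333^5 ≡ 406·333 ≡ 378 (mod 535)
  → matches m = 378
Candidate C: Squares mod 535: 332^1≡332, 332^2≡14, 332^4≡196; 5 = 4 + 1, so 332^5 ≡ 196·332 ≡ 337 (mod 535)

B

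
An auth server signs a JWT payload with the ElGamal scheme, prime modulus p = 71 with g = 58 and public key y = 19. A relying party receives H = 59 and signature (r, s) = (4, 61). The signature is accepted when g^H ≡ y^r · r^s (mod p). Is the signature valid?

valid

Left side g^H mod p:
Squares mod 71: 58^1≡58, 58^2≡27, 58^4≡19, 58^8≡6, 58^16≡36, 58^32≡18
59 = 32 + 16 + 8 + 2 + 1, so 58^59 ≡ 18·36·6·27·58 ≡ 3 (mod 71)
Right side y^r · r^s mod p:
Squares mod 71: 19^1≡19, 19^2≡6, 19^4≡36
19^4 ≡ 36 (mod 71)
Squares mod 71: 4^1≡4, 4^2≡16, 4^4≡43, 4^8≡3, 4^16≡9, 4^32≡10
61 = 32 + 16 + 8 + 4 + 1, so 4^61 ≡ 10·9·3·43·4 ≡ 6 (mod 71)
36·6 = 216 ≡ 3 (mod 71)
3 ≡ 3 (mod 71), so the signature is genuine.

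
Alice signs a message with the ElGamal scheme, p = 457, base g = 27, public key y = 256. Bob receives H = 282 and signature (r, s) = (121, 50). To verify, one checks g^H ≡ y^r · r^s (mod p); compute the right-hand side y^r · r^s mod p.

256^2 = 65536 ≡ 185
256^4 ≡ 185^2 = 34225 ≡ 407
256^8 ≡ 407^2 = 165649 ≡ 215
256^16 ≡ 215^2 = 46225 ≡ 68
256^32 ≡ 68^2 = 4624 ≡ 54
256^64 ≡ 54^2 = 2916 ≡ 174
121 = 64 + 32 + 16 + 8 + 1, so 256^121 ≡ 174·54·68·215·256 ≡ 174 (mod 457)
121^2 = 14641 ≡ 17
121^4 ≡ 17^2 = 289
121^8 ≡ 289^2 = 83521 ≡ 347
121^16 ≡ 347^2 = 120409 ≡ 218
121^32 ≡ 218^2 = 47524 ≡ 453
50 = 32 + 16 + 2, so 121^50 ≡ 453·218·17 ≡ 257 (mod 457)
y^r · r^s ≡ 174·257 = 44718 ≡ 389 (mod 457)

389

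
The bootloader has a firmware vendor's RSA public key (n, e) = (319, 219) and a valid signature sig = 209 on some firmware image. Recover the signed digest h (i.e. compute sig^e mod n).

Squares mod 319: sig^1≡209, sig^2≡297, sig^4≡165, sig^8≡110, sig^16≡297, sig^32≡165, sig^64≡110, sig^128≡297
219 = 128 + 64 + 16 + 8 + 2 + 1, so sig^219 ≡ 297·110·297·110·297·209 ≡ 22 (mod 319)

22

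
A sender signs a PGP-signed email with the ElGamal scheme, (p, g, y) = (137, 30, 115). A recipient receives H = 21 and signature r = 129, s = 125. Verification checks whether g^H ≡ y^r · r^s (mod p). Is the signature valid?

Left side g^H mod p:
Squares mod 137: 30^1≡30, 30^2≡78, 30^4≡56, 30^8≡122, 30^16≡88
21 = 16 + 4 + 1, so 30^21 ≡ 88·56·30 ≡ 17 (mod 137)
Right side y^r · r^s mod p:
Squares mod 137: 115^1≡115, 115^2≡73, 115^4≡123, 115^8≡59, 115^16≡56, 115^32≡122, 115^64≡88, 115^128≡72
129 = 128 + 1, so 115^129 ≡ 72·115 ≡ 60 (mod 137)
Squares mod 137: 129^1≡129, 129^2≡64, 129^4≡123, 129^8≡59, 129^16≡56, 129^32≡122, 129^64≡88
125 = 64 + 32 + 16 + 8 + 4 + 1, so 129^125 ≡ 88·122·56·59·123·129 ≡ 2 (mod 137)
60·2 = 120 ≡ 120 (mod 137)
17 ≠ 120, so verification fails.

invalid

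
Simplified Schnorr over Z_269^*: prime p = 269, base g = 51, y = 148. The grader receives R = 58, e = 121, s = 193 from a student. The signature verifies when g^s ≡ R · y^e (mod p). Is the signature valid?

g^s mod p:
51^2 = 2601 ≡ 180
51^4 ≡ 180^2 = 32400 ≡ 120
51^8 ≡ 120^2 = 14400 ≡ 143
51^16 ≡ 143^2 = 20449 ≡ 5
51^32 ≡ 5^2 = 25
51^64 ≡ 25^2 = 625 ≡ 87
51^128 ≡ 87^2 = 7569 ≡ 37
193 = 128 + 64 + 1, so 51^193 ≡ 37·87·51 ≡ 79 (mod 269)
R · y^e mod p:
148^2 = 21904 ≡ 115
148^4 ≡ 115^2 = 13225 ≡ 44
148^8 ≡ 44^2 = 1936 ≡ 53
148^16 ≡ 53^2 = 2809 ≡ 119
148^32 ≡ 119^2 = 14161 ≡ 173
148^64 ≡ 173^2 = 29929 ≡ 70
121 = 64 + 32 + 16 + 8 + 1, so 148^121 ≡ 70·173·119·53·148 ≡ 30 (mod 269)
58·30 = 1740 ≡ 126 (mod 269)
79 ≠ 126; the check fails.

invalid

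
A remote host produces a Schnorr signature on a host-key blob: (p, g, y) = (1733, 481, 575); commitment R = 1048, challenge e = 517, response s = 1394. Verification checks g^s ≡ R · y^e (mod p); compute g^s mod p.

1603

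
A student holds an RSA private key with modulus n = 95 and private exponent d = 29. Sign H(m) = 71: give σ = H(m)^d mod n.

Squares mod 95: (H(m))^1≡71, (H(m))^2≡6, (H(m))^4≡36, (H(m))^8≡61, (H(m))^16≡16
29 = 16 + 8 + 4 + 1, so (H(m))^29 ≡ 16·61·36·71 ≡ 51 (mod 95)

51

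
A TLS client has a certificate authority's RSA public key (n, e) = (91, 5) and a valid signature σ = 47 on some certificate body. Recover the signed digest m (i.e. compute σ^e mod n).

Squares mod 91: σ^1≡47, σ^2≡25, σ^4≡79
5 = 4 + 1, so σ^5 ≡ 79·47 ≡ 73 (mod 91)

73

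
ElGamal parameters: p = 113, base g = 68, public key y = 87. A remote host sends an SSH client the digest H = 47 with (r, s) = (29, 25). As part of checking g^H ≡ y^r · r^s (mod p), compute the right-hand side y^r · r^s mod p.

80

87^2 = 7569 ≡ 111
87^4 ≡ 111^2 = 12321 ≡ 4
87^8 ≡ 4^2 = 16
87^16 ≡ 16^2 = 256 ≡ 30
29 = 16 + 8 + 4 + 1, so 87^29 ≡ 30·16·4·87 ≡ 26 (mod 113)
29^2 = 841 ≡ 50
29^4 ≡ 50^2 = 2500 ≡ 14
29^8 ≡ 14^2 = 196 ≡ 83
29^16 ≡ 83^2 = 6889 ≡ 109
25 = 16 + 8 + 1, so 29^25 ≡ 109·83·29 ≡ 90 (mod 113)
y^r · r^s ≡ 26·90 = 2340 ≡ 80 (mod 113)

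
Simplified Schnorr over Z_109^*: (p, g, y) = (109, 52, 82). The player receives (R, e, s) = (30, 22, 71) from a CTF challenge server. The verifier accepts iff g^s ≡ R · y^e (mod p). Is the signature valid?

g^s mod p:
52^2 = 2704 ≡ 88
52^4 ≡ 88^2 = 7744 ≡ 5
52^8 ≡ 5^2 = 25
52^16 ≡ 25^2 = 625 ≡ 80
52^32 ≡ 80^2 = 6400 ≡ 78
52^64 ≡ 78^2 = 6084 ≡ 89
71 = 64 + 4 + 2 + 1, so 52^71 ≡ 89·5·88·52 ≡ 91 (mod 109)
R · y^e mod p:
82^2 = 6724 ≡ 75
82^4 ≡ 75^2 = 5625 ≡ 66
82^8 ≡ 66^2 = 4356 ≡ 105
82^16 ≡ 105^2 = 11025 ≡ 16
22 = 16 + 4 + 2, so 82^22 ≡ 16·66·75 ≡ 66 (mod 109)
30·66 = 1980 ≡ 18 (mod 109)
91 ≠ 18; the check fails.

invalid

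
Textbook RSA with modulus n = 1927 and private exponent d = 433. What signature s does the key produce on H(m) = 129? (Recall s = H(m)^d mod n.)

919

(H(m))^2 ≡ 129^2 = 16641 ≡ 1225
(H(m))^4 ≡ 1225^2 = 1500625 ≡ 1419
(H(m))^8 ≡ 1419^2 = 2013561 ≡ 1773
(H(m))^16 ≡ 1773^2 = 3143529 ≡ 592
(H(m))^32 ≡ 592^2 = 350464 ≡ 1677
(H(m))^64 ≡ 1677^2 = 2812329 ≡ 836
(H(m))^128 ≡ 836^2 = 698896 ≡ 1322
(H(m))^256 ≡ 1322^2 = 1747684 ≡ 1822
433 = 256 + 128 + 32 + 16 + 1, so (H(m))^433 ≡ 1822·1322·1677·592·129 ≡ 919 (mod 1927)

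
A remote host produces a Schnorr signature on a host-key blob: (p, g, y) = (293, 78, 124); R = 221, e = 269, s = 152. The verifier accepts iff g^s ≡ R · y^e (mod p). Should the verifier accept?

reject

g^s mod p:
78^2 = 6084 ≡ 224
78^4 ≡ 224^2 = 50176 ≡ 73
78^8 ≡ 73^2 = 5329 ≡ 55
78^16 ≡ 55^2 = 3025 ≡ 95
78^32 ≡ 95^2 = 9025 ≡ 235
78^64 ≡ 235^2 = 55225 ≡ 141
78^128 ≡ 141^2 = 19881 ≡ 250
152 = 128 + 16 + 8, so 78^152 ≡ 250·95·55 ≡ 56 (mod 293)
R · y^e mod p:
124^2 = 15376 ≡ 140
124^4 ≡ 140^2 = 19600 ≡ 262
124^8 ≡ 262^2 = 68644 ≡ 82
124^16 ≡ 82^2 = 6724 ≡ 278
124^32 ≡ 278^2 = 77284 ≡ 225
124^64 ≡ 225^2 = 50625 ≡ 229
124^128 ≡ 229^2 = 52441 ≡ 287
124^256 ≡ 287^2 = 82369 ≡ 36
269 = 256 + 8 + 4 + 1, so 124^269 ≡ 36·82·262·124 ≡ 109 (mod 293)
221·109 = 24089 ≡ 63 (mod 293)
56 ≠ 63; the check fails.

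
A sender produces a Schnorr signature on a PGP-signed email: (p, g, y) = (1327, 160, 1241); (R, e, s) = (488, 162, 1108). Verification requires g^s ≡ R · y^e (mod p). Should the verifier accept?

g^s mod p:
160^1108 mod 1327 = 544
R · y^e mod p:
1241^162 mod 1327 = 719
488·719 = 350872 ≡ 544 (mod 1327)
544 ≡ 544 (mod 1327); signature holds.

accept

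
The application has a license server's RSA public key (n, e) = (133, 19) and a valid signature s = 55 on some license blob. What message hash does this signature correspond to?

s^2 ≡ 55^2 = 3025 ≡ 99
s^4 ≡ 99^2 = 9801 ≡ 92
s^8 ≡ 92^2 = 8464 ≡ 85
s^16 ≡ 85^2 = 7225 ≡ 43
19 = 16 + 2 + 1, so s^19 ≡ 43·99·55 ≡ 55 (mod 133)

55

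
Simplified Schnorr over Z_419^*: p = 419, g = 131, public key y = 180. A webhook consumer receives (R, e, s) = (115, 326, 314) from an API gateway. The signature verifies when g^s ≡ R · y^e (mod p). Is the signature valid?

valid

g^s mod p:
131^2 = 17161 ≡ 401
131^4 ≡ 401^2 = 160801 ≡ 324
131^8 ≡ 324^2 = 104976 ≡ 226
131^16 ≡ 226^2 = 51076 ≡ 377
131^32 ≡ 377^2 = 142129 ≡ 88
131^64 ≡ 88^2 = 7744 ≡ 202
131^128 ≡ 202^2 = 40804 ≡ 161
131^256 ≡ 161^2 = 25921 ≡ 362
314 = 256 + 32 + 16 + 8 + 2, so 131^314 ≡ 362·88·377·226·401 ≡ 105 (mod 419)
R · y^e mod p:
180^2 = 32400 ≡ 137
180^4 ≡ 137^2 = 18769 ≡ 333
180^8 ≡ 333^2 = 110889 ≡ 273
180^16 ≡ 273^2 = 74529 ≡ 366
180^32 ≡ 366^2 = 133956 ≡ 295
180^64 ≡ 295^2 = 87025 ≡ 292
180^128 ≡ 292^2 = 85264 ≡ 207
180^256 ≡ 207^2 = 42849 ≡ 111
326 = 256 + 64 + 4 + 2, so 180^326 ≡ 111·292·333·137 ≡ 92 (mod 419)
115·92 = 10580 ≡ 105 (mod 419)
105 ≡ 105 (mod 419); signature holds.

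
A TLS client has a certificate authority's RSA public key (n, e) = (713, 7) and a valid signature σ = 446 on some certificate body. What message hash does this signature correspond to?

σ^2 ≡ 446^2 = 198916 ≡ 702
σ^4 ≡ 702^2 = 492804 ≡ 121
7 = 4 + 2 + 1, so σ^7 ≡ 121·702·446 ≡ 303 (mod 713)

303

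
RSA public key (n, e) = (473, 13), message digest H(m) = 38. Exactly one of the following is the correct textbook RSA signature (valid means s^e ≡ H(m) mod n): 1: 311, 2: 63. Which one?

Candidate 1: Squares mod 473: 311^1≡311, 311^2≡229, 311^4≡411, 311^8≡60; 13 = 8 + 4 + 1, so 311^13 ≡ 60·411·311 ≡ 38 (mod 473)
  → matches H(m) = 38
Candidate 2: Squares mod 473: 63^1≡63, 63^2≡185, 63^4≡169, 63^8≡181; 13 = 8 + 4 + 1, so 63^13 ≡ 181·169·63 ≡ 105 (mod 473)

1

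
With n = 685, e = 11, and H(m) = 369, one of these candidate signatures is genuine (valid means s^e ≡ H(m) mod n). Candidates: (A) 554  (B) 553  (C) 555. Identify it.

A

Candidate A: Squares mod 685: 554^1≡554, 554^2≡36, 554^4≡611, 554^8≡681; 11 = 8 + 2 + 1, so 554^11 ≡ 681·36·554 ≡ 369 (mod 685)
  → matches H(m) = 369
Candidate B: Squares mod 685: 553^1≡553, 553^2≡299, 553^4≡351, 553^8≡586; 11 = 8 + 2 + 1, so 553^11 ≡ 586·299·553 ≡ 92 (mod 685)
Candidate C: Squares mod 685: 555^1≡555, 555^2≡460, 555^4≡620, 555^8≡115; 11 = 8 + 2 + 1, so 555^11 ≡ 115·460·555 ≡ 400 (mod 685)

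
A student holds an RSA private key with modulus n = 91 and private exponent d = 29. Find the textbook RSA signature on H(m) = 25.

(H(m))^2 ≡ 25^2 = 625 ≡ 79
(H(m))^4 ≡ 79^2 = 6241 ≡ 53
(H(m))^8 ≡ 53^2 = 2809 ≡ 79
(H(m))^16 ≡ 79^2 = 6241 ≡ 53
29 = 16 + 8 + 4 + 1, so (H(m))^29 ≡ 53·79·53·25 ≡ 51 (mod 91)

51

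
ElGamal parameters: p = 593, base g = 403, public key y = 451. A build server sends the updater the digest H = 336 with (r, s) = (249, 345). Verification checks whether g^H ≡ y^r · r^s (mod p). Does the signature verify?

Left side g^H mod p:
Squares mod 593: 403^1≡403, 403^2≡520, 403^4≡585, 403^8≡64, 403^16≡538, 403^32≡60, 403^64≡42, 403^128≡578, 403^256≡225
336 = 256 + 64 + 16, so 403^336 ≡ 225·42·538 ≡ 311 (mod 593)
Right side y^r · r^s mod p:
Squares mod 593: 451^1≡451, 451^2≡2, 451^4≡4, 451^8≡16, 451^16≡256, 451^32≡306, 451^64≡535, 451^128≡399
249 = 128 + 64 + 32 + 16 + 8 + 1, so 451^249 ≡ 399·535·306·256·16·451 ≡ 136 (mod 593)
Squares mod 593: 249^1≡249, 249^2≡329, 249^4≡315, 249^8≡194, 249^16≡277, 249^32≡232, 249^64≡454, 249^128≡345, 249^256≡425
345 = 256 + 64 + 16 + 8 + 1, so 249^345 ≡ 425·454·277·194·249 ≡ 369 (mod 593)
136·369 = 50184 ≡ 372 (mod 593)
311 ≠ 372, so verification fails.

does not verify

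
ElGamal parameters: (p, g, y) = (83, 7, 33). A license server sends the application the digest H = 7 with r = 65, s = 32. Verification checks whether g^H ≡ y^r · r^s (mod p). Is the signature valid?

Left side g^H mod p:
7^2 = 49
7^4 ≡ 49^2 = 2401 ≡ 77
7 = 4 + 2 + 1, so 7^7 ≡ 77·49·7 ≡ 17 (mod 83)
Right side y^r · r^s mod p:
33^2 = 1089 ≡ 10
33^4 ≡ 10^2 = 100 ≡ 17
33^8 ≡ 17^2 = 289 ≡ 40
33^16 ≡ 40^2 = 1600 ≡ 23
33^32 ≡ 23^2 = 529 ≡ 31
33^64 ≡ 31^2 = 961 ≡ 48
65 = 64 + 1, so 33^65 ≡ 48·33 ≡ 7 (mod 83)
65^2 = 4225 ≡ 75
65^4 ≡ 75^2 = 5625 ≡ 64
65^8 ≡ 64^2 = 4096 ≡ 29
65^16 ≡ 29^2 = 841 ≡ 11
65^32 ≡ 11^2 = 121 ≡ 38
7·38 = 266 ≡ 17 (mod 83)
17 ≡ 17 (mod 83), so the signature is genuine.

valid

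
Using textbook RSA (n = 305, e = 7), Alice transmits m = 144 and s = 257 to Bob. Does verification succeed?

fails

Squares mod 305: s^1≡257, s^2≡169, s^4≡196
7 = 4 + 2 + 1, so s^7 ≡ 196·169·257 ≡ 13 (mod 305)
13 ≠ 144, so verification fails.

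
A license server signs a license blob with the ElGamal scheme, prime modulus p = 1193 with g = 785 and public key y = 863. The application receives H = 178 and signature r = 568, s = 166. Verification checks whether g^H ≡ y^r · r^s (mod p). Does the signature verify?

verifies

Left side g^H mod p:
Squares mod 1193: 785^1≡785, 785^2≡637, 785^4≡149, 785^8≡727, 785^16≡30, 785^32≡900, 785^64≡1146, 785^128≡1016
178 = 128 + 32 + 16 + 2, so 785^178 ≡ 1016·900·30·637 ≡ 434 (mod 1193)
Right side y^r · r^s mod p:
Squares mod 1193: 863^1≡863, 863^2≡337, 863^4≡234, 863^8≡1071, 863^16≡568, 863^32≡514, 863^64≡543, 863^128≡178, 863^256≡666, 863^512≡953
568 = 512 + 32 + 16 + 8, so 863^568 ≡ 953·514·568·1071 ≡ 149 (mod 1193)
Squares mod 1193: 568^1≡568, 568^2≡514, 568^4≡543, 568^8≡178, 568^16≡666, 568^32≡953, 568^64≡336, 568^128≡754
166 = 128 + 32 + 4 + 2, so 568^166 ≡ 754·953·543·514 ≡ 107 (mod 1193)
149·107 = 15943 ≡ 434 (mod 1193)
434 ≡ 434 (mod 1193), so the signature is genuine.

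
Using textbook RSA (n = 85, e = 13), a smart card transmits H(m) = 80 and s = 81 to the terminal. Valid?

s^2 ≡ 81^2 = 6561 ≡ 16
s^4 ≡ 16^2 = 256 ≡ 1
s^8 ≡ 1^2 = 1
13 = 8 + 4 + 1, so s^13 ≡ 1·1·81 ≡ 81 (mod 85)
s^13 mod 85 = 81, but H(m) = 80.

no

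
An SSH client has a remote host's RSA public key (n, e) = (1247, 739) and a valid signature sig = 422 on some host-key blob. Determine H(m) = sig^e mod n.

54

sig^2 ≡ 422^2 = 178084 ≡ 1010
sig^4 ≡ 1010^2 = 1020100 ≡ 54
sig^8 ≡ 54^2 = 2916 ≡ 422
sig^16 ≡ 422^2 = 178084 ≡ 1010
sig^32 ≡ 1010^2 = 1020100 ≡ 54
sig^64 ≡ 54^2 = 2916 ≡ 422
sig^128 ≡ 422^2 = 178084 ≡ 1010
sig^256 ≡ 1010^2 = 1020100 ≡ 54
sig^512 ≡ 54^2 = 2916 ≡ 422
739 = 512 + 128 + 64 + 32 + 2 + 1, so sig^739 ≡ 422·1010·422·54·1010·422 ≡ 54 (mod 1247)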